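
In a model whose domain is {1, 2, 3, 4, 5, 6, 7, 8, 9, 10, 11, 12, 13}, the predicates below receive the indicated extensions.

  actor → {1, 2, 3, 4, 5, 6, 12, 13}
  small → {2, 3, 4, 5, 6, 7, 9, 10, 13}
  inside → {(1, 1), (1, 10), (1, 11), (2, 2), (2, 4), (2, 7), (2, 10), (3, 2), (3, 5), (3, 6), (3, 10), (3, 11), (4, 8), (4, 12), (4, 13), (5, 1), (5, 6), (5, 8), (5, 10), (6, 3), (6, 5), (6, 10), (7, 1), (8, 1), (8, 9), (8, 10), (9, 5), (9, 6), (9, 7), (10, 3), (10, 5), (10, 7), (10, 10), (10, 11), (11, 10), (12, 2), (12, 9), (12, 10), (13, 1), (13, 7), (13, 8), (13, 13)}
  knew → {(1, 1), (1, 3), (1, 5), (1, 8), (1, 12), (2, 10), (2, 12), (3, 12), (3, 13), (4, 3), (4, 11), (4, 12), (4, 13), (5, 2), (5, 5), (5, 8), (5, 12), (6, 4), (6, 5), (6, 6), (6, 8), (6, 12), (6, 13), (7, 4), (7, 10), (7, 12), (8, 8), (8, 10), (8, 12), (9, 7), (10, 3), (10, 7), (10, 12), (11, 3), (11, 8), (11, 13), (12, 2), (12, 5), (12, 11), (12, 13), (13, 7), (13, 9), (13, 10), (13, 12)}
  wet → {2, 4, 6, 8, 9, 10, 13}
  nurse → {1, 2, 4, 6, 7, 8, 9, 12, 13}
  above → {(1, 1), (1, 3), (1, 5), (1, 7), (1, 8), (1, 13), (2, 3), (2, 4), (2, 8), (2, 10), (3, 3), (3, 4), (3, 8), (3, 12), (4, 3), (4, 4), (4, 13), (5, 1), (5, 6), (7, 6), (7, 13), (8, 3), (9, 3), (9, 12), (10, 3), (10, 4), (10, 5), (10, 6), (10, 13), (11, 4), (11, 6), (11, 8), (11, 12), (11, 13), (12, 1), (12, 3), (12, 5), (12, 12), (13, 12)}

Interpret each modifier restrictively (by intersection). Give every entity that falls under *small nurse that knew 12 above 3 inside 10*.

⟦that knew 12⟧ = {x : ⟨x, 12⟩ ∈ ⟦knew⟧} = {1, 2, 3, 4, 5, 6, 7, 8, 10, 13}
⟦above 3⟧ = {x : ⟨x, 3⟩ ∈ ⟦above⟧} = {1, 2, 3, 4, 8, 9, 10, 12}
⟦inside 10⟧ = {x : ⟨x, 10⟩ ∈ ⟦inside⟧} = {1, 2, 3, 5, 6, 8, 10, 11, 12}
⟦nurse⟧ = {1, 2, 4, 6, 7, 8, 9, 12, 13}
… ∩ ⟦that knew 12⟧ = {1, 2, 4, 6, 7, 8, 9, 12, 13} ∩ {1, 2, 3, 4, 5, 6, 7, 8, 10, 13} = {1, 2, 4, 6, 7, 8, 13}
… ∩ ⟦above 3⟧ = {1, 2, 4, 6, 7, 8, 13} ∩ {1, 2, 3, 4, 8, 9, 10, 12} = {1, 2, 4, 8}
… ∩ ⟦inside 10⟧ = {1, 2, 4, 8} ∩ {1, 2, 3, 5, 6, 8, 10, 11, 12} = {1, 2, 8}
… ∩ ⟦small⟧ = {1, 2, 8} ∩ {2, 3, 4, 5, 6, 7, 9, 10, 13} = {2}
So ⟦small nurse that knew 12 above 3 inside 10⟧ = {2}.

{2}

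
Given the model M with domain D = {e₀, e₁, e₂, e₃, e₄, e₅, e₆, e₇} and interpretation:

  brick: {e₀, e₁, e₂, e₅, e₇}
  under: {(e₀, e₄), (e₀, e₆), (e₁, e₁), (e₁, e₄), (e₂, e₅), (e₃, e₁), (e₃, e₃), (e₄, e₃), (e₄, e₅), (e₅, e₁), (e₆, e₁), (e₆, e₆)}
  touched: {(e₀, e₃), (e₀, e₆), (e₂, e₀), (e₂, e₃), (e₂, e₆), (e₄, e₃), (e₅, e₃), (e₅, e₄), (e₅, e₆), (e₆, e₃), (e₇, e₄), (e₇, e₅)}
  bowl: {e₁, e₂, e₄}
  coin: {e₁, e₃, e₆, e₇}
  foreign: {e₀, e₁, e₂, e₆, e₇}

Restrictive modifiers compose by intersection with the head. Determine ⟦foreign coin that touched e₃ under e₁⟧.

⟦that touched e₃⟧ = {x : ⟨x, e₃⟩ ∈ ⟦touched⟧} = {e₀, e₂, e₄, e₅, e₆}
⟦under e₁⟧ = {x : ⟨x, e₁⟩ ∈ ⟦under⟧} = {e₁, e₃, e₅, e₆}
⟦coin⟧ = {e₁, e₃, e₆, e₇}
… ∩ ⟦that touched e₃⟧ = {e₁, e₃, e₆, e₇} ∩ {e₀, e₂, e₄, e₅, e₆} = {e₆}
… ∩ ⟦under e₁⟧ = {e₆} ∩ {e₁, e₃, e₅, e₆} = {e₆}
… ∩ ⟦foreign⟧ = {e₆} ∩ {e₀, e₁, e₂, e₆, e₇} = {e₆}
So ⟦foreign coin that touched e₃ under e₁⟧ = {e₆}.

{e₆}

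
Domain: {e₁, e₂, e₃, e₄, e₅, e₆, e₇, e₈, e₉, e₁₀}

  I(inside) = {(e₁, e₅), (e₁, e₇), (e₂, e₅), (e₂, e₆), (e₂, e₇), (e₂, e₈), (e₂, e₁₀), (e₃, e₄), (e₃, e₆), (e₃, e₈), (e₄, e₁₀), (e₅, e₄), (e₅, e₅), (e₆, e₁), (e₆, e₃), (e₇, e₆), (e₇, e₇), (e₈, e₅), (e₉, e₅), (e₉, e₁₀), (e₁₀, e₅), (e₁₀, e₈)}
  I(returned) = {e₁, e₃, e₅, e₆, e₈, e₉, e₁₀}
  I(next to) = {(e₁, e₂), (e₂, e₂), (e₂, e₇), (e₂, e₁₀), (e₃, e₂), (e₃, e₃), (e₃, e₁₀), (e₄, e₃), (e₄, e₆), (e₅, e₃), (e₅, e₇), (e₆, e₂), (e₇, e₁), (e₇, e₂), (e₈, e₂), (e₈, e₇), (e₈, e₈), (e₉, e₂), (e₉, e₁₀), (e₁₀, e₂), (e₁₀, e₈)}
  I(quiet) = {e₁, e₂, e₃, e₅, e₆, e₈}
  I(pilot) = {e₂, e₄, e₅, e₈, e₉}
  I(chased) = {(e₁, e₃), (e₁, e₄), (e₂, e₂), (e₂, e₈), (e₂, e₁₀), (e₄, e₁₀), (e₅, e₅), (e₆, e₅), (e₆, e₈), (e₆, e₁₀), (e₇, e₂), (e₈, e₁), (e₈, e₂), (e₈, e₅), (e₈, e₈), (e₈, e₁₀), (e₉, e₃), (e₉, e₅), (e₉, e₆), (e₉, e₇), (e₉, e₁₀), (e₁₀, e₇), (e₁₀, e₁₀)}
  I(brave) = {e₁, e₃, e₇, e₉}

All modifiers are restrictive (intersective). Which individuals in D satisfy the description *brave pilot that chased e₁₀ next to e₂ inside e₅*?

⟦that chased e₁₀⟧ = {x : ⟨x, e₁₀⟩ ∈ ⟦chased⟧} = {e₂, e₄, e₆, e₈, e₉, e₁₀}
⟦next to e₂⟧ = {x : ⟨x, e₂⟩ ∈ ⟦next to⟧} = {e₁, e₂, e₃, e₆, e₇, e₈, e₉, e₁₀}
⟦inside e₅⟧ = {x : ⟨x, e₅⟩ ∈ ⟦inside⟧} = {e₁, e₂, e₅, e₈, e₉, e₁₀}
⟦pilot⟧ = {e₂, e₄, e₅, e₈, e₉}
… ∩ ⟦that chased e₁₀⟧ = {e₂, e₄, e₅, e₈, e₉} ∩ {e₂, e₄, e₆, e₈, e₉, e₁₀} = {e₂, e₄, e₈, e₉}
… ∩ ⟦next to e₂⟧ = {e₂, e₄, e₈, e₉} ∩ {e₁, e₂, e₃, e₆, e₇, e₈, e₉, e₁₀} = {e₂, e₈, e₉}
… ∩ ⟦inside e₅⟧ = {e₂, e₈, e₉} ∩ {e₁, e₂, e₅, e₈, e₉, e₁₀} = {e₂, e₈, e₉}
… ∩ ⟦brave⟧ = {e₂, e₈, e₉} ∩ {e₁, e₃, e₇, e₉} = {e₉}
So ⟦brave pilot that chased e₁₀ next to e₂ inside e₅⟧ = {e₉}.

{e₉}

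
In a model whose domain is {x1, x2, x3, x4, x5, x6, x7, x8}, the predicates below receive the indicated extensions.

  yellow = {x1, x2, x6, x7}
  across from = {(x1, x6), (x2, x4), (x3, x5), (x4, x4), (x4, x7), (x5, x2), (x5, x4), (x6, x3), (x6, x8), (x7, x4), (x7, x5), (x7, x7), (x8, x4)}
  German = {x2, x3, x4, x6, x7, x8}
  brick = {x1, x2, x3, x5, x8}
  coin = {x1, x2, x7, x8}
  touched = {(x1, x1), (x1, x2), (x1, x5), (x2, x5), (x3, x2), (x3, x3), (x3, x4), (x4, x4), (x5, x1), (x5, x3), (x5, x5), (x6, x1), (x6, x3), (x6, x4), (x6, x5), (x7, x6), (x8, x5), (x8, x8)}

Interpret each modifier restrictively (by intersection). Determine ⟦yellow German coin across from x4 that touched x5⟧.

{x2}

⟦across from x4⟧ = {x : ⟨x, x4⟩ ∈ ⟦across from⟧} = {x2, x4, x5, x7, x8}
⟦that touched x5⟧ = {x : ⟨x, x5⟩ ∈ ⟦touched⟧} = {x1, x2, x5, x6, x8}
⟦coin⟧ = {x1, x2, x7, x8}
… ∩ ⟦across from x4⟧ = {x1, x2, x7, x8} ∩ {x2, x4, x5, x7, x8} = {x2, x7, x8}
… ∩ ⟦that touched x5⟧ = {x2, x7, x8} ∩ {x1, x2, x5, x6, x8} = {x2, x8}
… ∩ ⟦yellow⟧ = {x2, x8} ∩ {x1, x2, x6, x7} = {x2}
… ∩ ⟦German⟧ = {x2} ∩ {x2, x3, x4, x6, x7, x8} = {x2}
So ⟦yellow German coin across from x4 that touched x5⟧ = {x2}.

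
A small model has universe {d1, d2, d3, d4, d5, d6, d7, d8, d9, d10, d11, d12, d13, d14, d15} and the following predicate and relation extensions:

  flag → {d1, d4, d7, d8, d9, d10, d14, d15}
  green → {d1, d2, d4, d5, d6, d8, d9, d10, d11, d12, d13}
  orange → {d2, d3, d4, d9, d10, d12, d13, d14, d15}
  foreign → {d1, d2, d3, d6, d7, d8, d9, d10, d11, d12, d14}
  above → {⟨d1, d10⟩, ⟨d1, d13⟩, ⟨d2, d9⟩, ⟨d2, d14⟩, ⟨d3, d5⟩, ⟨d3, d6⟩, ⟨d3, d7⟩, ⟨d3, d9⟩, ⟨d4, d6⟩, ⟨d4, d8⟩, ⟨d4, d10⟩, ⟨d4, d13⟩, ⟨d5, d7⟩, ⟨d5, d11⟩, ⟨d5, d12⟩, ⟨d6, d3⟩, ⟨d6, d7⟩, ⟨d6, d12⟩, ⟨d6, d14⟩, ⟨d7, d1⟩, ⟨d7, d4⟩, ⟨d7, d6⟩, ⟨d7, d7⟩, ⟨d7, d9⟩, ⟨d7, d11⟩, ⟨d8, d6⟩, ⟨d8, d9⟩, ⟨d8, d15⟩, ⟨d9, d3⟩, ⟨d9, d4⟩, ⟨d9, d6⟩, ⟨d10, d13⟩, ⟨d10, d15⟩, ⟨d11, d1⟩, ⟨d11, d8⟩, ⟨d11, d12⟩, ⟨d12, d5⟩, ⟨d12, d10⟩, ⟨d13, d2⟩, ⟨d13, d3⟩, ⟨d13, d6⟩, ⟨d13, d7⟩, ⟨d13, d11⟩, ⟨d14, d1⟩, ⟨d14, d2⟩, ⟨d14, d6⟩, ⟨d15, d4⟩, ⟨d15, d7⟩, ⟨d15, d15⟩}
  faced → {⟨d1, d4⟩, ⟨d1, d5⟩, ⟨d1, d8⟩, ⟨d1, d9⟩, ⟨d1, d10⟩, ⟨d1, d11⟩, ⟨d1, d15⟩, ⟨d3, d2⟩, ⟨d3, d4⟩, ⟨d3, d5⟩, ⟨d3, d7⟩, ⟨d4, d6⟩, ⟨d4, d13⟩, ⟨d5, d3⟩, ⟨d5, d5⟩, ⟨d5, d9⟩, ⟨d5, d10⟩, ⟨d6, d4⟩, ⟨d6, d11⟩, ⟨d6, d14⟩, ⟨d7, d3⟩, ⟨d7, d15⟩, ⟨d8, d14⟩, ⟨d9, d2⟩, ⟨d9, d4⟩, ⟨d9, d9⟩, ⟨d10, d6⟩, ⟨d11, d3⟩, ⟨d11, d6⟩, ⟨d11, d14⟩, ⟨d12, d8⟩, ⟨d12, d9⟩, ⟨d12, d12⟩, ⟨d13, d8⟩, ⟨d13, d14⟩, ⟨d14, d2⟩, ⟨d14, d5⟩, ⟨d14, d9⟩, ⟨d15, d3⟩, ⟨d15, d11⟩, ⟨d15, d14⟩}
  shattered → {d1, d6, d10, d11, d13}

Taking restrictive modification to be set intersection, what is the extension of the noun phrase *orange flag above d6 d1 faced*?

⟦above d6⟧ = {x : ⟨x, d6⟩ ∈ ⟦above⟧} = {d3, d4, d7, d8, d9, d13, d14}
⟦d1 faced⟧ = {x : ⟨d1, x⟩ ∈ ⟦faced⟧} = {d4, d5, d8, d9, d10, d11, d15}
⟦flag⟧ = {d1, d4, d7, d8, d9, d10, d14, d15}
… ∩ ⟦above d6⟧ = {d1, d4, d7, d8, d9, d10, d14, d15} ∩ {d3, d4, d7, d8, d9, d13, d14} = {d4, d7, d8, d9, d14}
… ∩ ⟦d1 faced⟧ = {d4, d7, d8, d9, d14} ∩ {d4, d5, d8, d9, d10, d11, d15} = {d4, d8, d9}
… ∩ ⟦orange⟧ = {d4, d8, d9} ∩ {d2, d3, d4, d9, d10, d12, d13, d14, d15} = {d4, d9}
So ⟦orange flag above d6 d1 faced⟧ = {d4, d9}.

{d4, d9}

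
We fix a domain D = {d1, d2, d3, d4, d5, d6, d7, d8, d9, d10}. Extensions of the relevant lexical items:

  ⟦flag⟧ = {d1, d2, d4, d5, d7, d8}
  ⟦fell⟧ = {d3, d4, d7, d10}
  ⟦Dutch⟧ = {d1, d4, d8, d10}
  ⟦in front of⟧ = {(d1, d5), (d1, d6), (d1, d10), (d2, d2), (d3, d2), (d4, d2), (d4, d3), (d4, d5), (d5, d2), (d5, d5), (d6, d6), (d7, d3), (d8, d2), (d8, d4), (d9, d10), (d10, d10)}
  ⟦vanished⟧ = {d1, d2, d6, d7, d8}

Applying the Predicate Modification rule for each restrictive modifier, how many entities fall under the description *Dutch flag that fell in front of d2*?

⟦that fell⟧ = ⟦fell⟧ = {d3, d4, d7, d10}
⟦in front of d2⟧ = {x : ⟨x, d2⟩ ∈ ⟦in front of⟧} = {d2, d3, d4, d5, d8}
⟦flag⟧ = {d1, d2, d4, d5, d7, d8}
… ∩ ⟦that fell⟧ = {d1, d2, d4, d5, d7, d8} ∩ {d3, d4, d7, d10} = {d4, d7}
… ∩ ⟦in front of d2⟧ = {d4, d7} ∩ {d2, d3, d4, d5, d8} = {d4}
… ∩ ⟦Dutch⟧ = {d4} ∩ {d1, d4, d8, d10} = {d4}
⟦Dutch flag that fell in front of d2⟧ = {d4}, so the cardinality is 1.

1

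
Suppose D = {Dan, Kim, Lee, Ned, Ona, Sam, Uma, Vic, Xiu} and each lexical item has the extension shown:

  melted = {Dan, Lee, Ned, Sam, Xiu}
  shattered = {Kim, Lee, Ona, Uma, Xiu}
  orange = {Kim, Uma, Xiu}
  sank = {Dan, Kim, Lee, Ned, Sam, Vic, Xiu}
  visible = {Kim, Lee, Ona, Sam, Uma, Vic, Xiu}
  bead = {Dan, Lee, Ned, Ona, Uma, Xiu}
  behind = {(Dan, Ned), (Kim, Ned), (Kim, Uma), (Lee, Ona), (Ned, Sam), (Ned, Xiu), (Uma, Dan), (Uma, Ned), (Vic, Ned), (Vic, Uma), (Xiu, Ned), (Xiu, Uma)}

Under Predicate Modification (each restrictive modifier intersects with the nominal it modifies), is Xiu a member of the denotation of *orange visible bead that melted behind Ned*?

⟦that melted⟧ = ⟦melted⟧ = {Dan, Lee, Ned, Sam, Xiu}
⟦behind Ned⟧ = {x : ⟨x, Ned⟩ ∈ ⟦behind⟧} = {Dan, Kim, Uma, Vic, Xiu}
⟦bead⟧ = {Dan, Lee, Ned, Ona, Uma, Xiu}
… ∩ ⟦that melted⟧ = {Dan, Lee, Ned, Ona, Uma, Xiu} ∩ {Dan, Lee, Ned, Sam, Xiu} = {Dan, Lee, Ned, Xiu}
… ∩ ⟦behind Ned⟧ = {Dan, Lee, Ned, Xiu} ∩ {Dan, Kim, Uma, Vic, Xiu} = {Dan, Xiu}
… ∩ ⟦orange⟧ = {Dan, Xiu} ∩ {Kim, Uma, Xiu} = {Xiu}
… ∩ ⟦visible⟧ = {Xiu} ∩ {Kim, Lee, Ona, Sam, Uma, Vic, Xiu} = {Xiu}
⟦orange visible bead that melted behind Ned⟧ = {Xiu}; Xiu ∈ this set.

yes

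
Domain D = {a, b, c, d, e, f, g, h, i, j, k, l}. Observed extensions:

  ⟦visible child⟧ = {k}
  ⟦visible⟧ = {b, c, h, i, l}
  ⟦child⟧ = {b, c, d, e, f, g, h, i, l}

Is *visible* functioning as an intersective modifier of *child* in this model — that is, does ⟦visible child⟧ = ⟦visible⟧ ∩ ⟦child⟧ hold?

no

⟦visible⟧ ∩ ⟦child⟧ = {b, c, h, i, l} ∩ {b, c, d, e, f, g, h, i, l} = {b, c, h, i, l}
Observed ⟦visible child⟧ = {k}.
These differ, so the modifier is not intersective in this model.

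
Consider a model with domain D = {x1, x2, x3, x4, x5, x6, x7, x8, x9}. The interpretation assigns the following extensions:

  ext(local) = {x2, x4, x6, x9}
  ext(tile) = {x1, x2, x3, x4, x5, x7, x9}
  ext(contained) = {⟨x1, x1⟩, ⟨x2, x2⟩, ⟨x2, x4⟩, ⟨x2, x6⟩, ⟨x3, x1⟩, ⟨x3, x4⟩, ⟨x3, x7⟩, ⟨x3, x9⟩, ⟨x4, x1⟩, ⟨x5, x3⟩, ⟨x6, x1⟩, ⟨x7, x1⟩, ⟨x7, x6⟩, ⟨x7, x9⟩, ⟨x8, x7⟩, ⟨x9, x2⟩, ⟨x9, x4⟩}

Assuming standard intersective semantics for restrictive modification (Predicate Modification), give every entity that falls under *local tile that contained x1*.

⟦that contained x1⟧ = {x : ⟨x, x1⟩ ∈ ⟦contained⟧} = {x1, x3, x4, x6, x7}
⟦tile⟧ = {x1, x2, x3, x4, x5, x7, x9}
… ∩ ⟦that contained x1⟧ = {x1, x2, x3, x4, x5, x7, x9} ∩ {x1, x3, x4, x6, x7} = {x1, x3, x4, x7}
… ∩ ⟦local⟧ = {x1, x3, x4, x7} ∩ {x2, x4, x6, x9} = {x4}
So ⟦local tile that contained x1⟧ = {x4}.

{x4}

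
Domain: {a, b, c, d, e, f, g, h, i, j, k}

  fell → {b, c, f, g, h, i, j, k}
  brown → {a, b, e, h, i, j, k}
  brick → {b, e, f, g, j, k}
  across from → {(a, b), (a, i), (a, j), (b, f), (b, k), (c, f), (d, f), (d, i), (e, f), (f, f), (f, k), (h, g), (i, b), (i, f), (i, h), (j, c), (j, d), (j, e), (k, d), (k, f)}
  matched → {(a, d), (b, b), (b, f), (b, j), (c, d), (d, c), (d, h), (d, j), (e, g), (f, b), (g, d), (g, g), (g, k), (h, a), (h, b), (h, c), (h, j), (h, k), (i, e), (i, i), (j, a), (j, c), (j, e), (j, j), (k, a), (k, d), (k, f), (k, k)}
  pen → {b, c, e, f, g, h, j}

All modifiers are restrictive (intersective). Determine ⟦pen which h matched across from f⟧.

{b, c}

⟦which h matched⟧ = {x : ⟨h, x⟩ ∈ ⟦matched⟧} = {a, b, c, j, k}
⟦across from f⟧ = {x : ⟨x, f⟩ ∈ ⟦across from⟧} = {b, c, d, e, f, i, k}
⟦pen⟧ = {b, c, e, f, g, h, j}
… ∩ ⟦which h matched⟧ = {b, c, e, f, g, h, j} ∩ {a, b, c, j, k} = {b, c, j}
… ∩ ⟦across from f⟧ = {b, c, j} ∩ {b, c, d, e, f, i, k} = {b, c}
So ⟦pen which h matched across from f⟧ = {b, c}.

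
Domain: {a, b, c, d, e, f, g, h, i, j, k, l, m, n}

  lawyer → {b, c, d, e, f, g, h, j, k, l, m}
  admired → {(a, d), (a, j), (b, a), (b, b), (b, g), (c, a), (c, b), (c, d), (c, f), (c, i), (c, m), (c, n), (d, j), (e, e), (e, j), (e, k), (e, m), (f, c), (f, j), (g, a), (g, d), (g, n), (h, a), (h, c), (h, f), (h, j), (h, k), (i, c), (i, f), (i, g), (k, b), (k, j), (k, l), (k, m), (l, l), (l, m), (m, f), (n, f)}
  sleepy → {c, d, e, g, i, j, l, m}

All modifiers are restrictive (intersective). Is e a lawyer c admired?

no

⟦c admired⟧ = {x : ⟨c, x⟩ ∈ ⟦admired⟧} = {a, b, d, f, i, m, n}
⟦lawyer⟧ = {b, c, d, e, f, g, h, j, k, l, m}
… ∩ ⟦c admired⟧ = {b, c, d, e, f, g, h, j, k, l, m} ∩ {a, b, d, f, i, m, n} = {b, d, f, m}
⟦lawyer c admired⟧ = {b, d, f, m}; e ∉ this set.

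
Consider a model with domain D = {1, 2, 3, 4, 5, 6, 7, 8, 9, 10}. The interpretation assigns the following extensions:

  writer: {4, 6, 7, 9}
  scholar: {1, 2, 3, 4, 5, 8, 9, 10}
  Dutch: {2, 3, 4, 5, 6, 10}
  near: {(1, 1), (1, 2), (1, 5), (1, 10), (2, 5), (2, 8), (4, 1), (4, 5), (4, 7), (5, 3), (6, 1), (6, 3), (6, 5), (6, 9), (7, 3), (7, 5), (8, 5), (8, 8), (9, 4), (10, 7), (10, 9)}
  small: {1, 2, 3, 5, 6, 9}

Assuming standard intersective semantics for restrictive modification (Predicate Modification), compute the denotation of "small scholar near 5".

{1, 2}

⟦near 5⟧ = {x : ⟨x, 5⟩ ∈ ⟦near⟧} = {1, 2, 4, 6, 7, 8}
⟦scholar⟧ = {1, 2, 3, 4, 5, 8, 9, 10}
… ∩ ⟦near 5⟧ = {1, 2, 3, 4, 5, 8, 9, 10} ∩ {1, 2, 4, 6, 7, 8} = {1, 2, 4, 8}
… ∩ ⟦small⟧ = {1, 2, 4, 8} ∩ {1, 2, 3, 5, 6, 9} = {1, 2}
So ⟦small scholar near 5⟧ = {1, 2}.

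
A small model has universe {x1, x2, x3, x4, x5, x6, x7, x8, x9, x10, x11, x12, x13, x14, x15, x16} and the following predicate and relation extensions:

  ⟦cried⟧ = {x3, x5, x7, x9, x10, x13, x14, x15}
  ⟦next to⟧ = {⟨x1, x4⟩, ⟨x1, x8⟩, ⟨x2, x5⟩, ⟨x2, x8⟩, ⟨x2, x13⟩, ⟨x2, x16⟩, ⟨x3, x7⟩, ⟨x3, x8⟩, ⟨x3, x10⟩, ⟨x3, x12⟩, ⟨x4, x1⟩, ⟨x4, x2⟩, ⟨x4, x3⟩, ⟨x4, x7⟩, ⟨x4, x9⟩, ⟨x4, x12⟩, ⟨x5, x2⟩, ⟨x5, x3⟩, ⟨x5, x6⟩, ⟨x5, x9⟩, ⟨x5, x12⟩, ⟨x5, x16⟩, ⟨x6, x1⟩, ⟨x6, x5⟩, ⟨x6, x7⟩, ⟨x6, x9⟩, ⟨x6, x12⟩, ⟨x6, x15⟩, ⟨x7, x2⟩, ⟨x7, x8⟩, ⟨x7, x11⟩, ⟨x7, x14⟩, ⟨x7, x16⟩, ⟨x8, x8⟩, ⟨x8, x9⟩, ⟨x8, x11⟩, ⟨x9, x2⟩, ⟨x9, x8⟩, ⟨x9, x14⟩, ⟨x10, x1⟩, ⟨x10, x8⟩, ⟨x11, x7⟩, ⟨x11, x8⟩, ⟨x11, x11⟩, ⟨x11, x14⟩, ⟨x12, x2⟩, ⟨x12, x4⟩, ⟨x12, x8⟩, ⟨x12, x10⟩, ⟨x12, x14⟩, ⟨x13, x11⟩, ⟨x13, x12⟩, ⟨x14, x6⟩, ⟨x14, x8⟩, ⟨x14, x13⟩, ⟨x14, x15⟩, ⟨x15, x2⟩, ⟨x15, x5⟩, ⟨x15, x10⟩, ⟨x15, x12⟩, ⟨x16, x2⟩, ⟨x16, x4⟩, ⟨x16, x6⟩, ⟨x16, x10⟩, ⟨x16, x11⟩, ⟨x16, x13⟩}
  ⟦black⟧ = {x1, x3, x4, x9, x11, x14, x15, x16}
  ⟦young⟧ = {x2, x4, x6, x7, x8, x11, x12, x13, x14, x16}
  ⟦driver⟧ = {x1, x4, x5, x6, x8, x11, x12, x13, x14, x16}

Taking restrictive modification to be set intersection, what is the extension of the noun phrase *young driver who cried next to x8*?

⟦who cried⟧ = ⟦cried⟧ = {x3, x5, x7, x9, x10, x13, x14, x15}
⟦next to x8⟧ = {x : ⟨x, x8⟩ ∈ ⟦next to⟧} = {x1, x2, x3, x7, x8, x9, x10, x11, x12, x14}
⟦driver⟧ = {x1, x4, x5, x6, x8, x11, x12, x13, x14, x16}
… ∩ ⟦who cried⟧ = {x1, x4, x5, x6, x8, x11, x12, x13, x14, x16} ∩ {x3, x5, x7, x9, x10, x13, x14, x15} = {x5, x13, x14}
… ∩ ⟦next to x8⟧ = {x5, x13, x14} ∩ {x1, x2, x3, x7, x8, x9, x10, x11, x12, x14} = {x14}
… ∩ ⟦young⟧ = {x14} ∩ {x2, x4, x6, x7, x8, x11, x12, x13, x14, x16} = {x14}
So ⟦young driver who cried next to x8⟧ = {x14}.

{x14}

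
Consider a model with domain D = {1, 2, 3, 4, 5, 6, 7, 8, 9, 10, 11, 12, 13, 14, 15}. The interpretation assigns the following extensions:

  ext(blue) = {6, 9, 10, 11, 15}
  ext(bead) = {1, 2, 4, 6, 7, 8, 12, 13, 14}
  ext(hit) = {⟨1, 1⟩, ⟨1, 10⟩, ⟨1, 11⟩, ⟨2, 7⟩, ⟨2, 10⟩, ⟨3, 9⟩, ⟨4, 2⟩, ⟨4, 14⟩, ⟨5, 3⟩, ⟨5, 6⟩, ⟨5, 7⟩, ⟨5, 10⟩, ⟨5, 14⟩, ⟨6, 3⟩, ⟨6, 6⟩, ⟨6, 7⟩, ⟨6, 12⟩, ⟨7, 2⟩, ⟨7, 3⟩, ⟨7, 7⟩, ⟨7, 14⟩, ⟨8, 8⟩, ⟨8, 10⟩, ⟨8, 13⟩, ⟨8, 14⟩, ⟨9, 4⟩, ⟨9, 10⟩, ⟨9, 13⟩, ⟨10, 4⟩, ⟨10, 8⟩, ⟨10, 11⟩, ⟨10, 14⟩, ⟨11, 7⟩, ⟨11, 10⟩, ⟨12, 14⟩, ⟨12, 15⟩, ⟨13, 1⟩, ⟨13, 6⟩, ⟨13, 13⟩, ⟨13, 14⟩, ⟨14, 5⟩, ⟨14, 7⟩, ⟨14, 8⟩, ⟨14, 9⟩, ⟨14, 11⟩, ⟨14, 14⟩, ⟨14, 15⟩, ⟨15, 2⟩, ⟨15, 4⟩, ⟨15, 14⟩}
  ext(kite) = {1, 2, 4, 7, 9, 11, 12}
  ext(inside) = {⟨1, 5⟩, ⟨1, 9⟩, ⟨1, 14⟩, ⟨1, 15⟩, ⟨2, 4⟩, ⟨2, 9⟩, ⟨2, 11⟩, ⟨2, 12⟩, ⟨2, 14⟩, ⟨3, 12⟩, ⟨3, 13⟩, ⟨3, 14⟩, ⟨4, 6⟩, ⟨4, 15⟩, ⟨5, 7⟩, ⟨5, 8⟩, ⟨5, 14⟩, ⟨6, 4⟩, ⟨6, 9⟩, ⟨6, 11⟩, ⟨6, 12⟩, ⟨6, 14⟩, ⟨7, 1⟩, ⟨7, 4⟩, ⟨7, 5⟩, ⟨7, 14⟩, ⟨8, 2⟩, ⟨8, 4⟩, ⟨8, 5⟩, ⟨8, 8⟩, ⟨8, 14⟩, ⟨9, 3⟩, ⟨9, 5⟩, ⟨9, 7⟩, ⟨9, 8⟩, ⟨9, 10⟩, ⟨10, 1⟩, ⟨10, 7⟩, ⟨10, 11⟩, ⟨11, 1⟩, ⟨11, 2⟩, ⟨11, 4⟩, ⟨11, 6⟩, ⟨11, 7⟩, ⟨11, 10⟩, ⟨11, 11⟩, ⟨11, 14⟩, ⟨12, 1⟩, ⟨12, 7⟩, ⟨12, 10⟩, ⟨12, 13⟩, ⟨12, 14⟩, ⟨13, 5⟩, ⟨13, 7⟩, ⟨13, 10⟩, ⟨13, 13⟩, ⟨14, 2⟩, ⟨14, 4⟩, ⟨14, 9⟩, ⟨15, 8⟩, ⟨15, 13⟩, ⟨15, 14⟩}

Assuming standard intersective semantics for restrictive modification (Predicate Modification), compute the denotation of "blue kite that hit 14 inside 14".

{}

⟦that hit 14⟧ = {x : ⟨x, 14⟩ ∈ ⟦hit⟧} = {4, 5, 7, 8, 10, 12, 13, 14, 15}
⟦inside 14⟧ = {x : ⟨x, 14⟩ ∈ ⟦inside⟧} = {1, 2, 3, 5, 6, 7, 8, 11, 12, 15}
⟦kite⟧ = {1, 2, 4, 7, 9, 11, 12}
… ∩ ⟦that hit 14⟧ = {1, 2, 4, 7, 9, 11, 12} ∩ {4, 5, 7, 8, 10, 12, 13, 14, 15} = {4, 7, 12}
… ∩ ⟦inside 14⟧ = {4, 7, 12} ∩ {1, 2, 3, 5, 6, 7, 8, 11, 12, 15} = {7, 12}
… ∩ ⟦blue⟧ = {7, 12} ∩ {6, 9, 10, 11, 15} = ∅
So ⟦blue kite that hit 14 inside 14⟧ = {}.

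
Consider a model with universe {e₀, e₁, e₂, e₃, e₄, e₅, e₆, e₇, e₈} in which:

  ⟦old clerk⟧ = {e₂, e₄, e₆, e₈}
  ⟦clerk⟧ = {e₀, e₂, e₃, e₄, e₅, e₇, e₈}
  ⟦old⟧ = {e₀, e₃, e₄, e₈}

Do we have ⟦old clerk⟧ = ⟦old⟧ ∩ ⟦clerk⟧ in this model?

⟦old⟧ ∩ ⟦clerk⟧ = {e₀, e₃, e₄, e₈} ∩ {e₀, e₂, e₃, e₄, e₅, e₇, e₈} = {e₀, e₃, e₄, e₈}
Observed ⟦old clerk⟧ = {e₂, e₄, e₆, e₈}.
These differ, so the modifier is not intersective in this model.

no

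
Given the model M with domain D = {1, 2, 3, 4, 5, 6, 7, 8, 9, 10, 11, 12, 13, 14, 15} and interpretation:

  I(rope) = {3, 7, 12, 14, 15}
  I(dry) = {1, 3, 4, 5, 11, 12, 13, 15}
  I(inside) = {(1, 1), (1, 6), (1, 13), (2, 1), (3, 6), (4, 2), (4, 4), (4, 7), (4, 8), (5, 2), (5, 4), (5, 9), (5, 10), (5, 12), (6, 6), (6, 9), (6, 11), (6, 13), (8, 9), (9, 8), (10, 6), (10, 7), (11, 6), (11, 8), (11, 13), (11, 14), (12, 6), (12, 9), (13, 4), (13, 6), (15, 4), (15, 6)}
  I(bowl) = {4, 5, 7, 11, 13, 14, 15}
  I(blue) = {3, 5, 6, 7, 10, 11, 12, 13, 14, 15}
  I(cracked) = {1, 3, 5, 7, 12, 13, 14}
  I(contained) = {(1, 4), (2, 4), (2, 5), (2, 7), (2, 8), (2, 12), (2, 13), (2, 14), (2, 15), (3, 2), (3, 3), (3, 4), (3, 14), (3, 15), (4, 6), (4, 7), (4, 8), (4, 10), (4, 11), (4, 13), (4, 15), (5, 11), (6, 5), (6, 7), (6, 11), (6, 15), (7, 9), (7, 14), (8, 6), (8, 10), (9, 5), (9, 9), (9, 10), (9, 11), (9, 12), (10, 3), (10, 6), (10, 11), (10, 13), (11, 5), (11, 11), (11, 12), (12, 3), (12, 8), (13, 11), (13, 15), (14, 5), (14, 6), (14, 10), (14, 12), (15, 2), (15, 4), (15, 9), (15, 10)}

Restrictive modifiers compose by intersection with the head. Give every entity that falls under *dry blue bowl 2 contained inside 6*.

{13, 15}

⟦2 contained⟧ = {x : ⟨2, x⟩ ∈ ⟦contained⟧} = {4, 5, 7, 8, 12, 13, 14, 15}
⟦inside 6⟧ = {x : ⟨x, 6⟩ ∈ ⟦inside⟧} = {1, 3, 6, 10, 11, 12, 13, 15}
⟦bowl⟧ = {4, 5, 7, 11, 13, 14, 15}
… ∩ ⟦2 contained⟧ = {4, 5, 7, 11, 13, 14, 15} ∩ {4, 5, 7, 8, 12, 13, 14, 15} = {4, 5, 7, 13, 14, 15}
… ∩ ⟦inside 6⟧ = {4, 5, 7, 13, 14, 15} ∩ {1, 3, 6, 10, 11, 12, 13, 15} = {13, 15}
… ∩ ⟦dry⟧ = {13, 15} ∩ {1, 3, 4, 5, 11, 12, 13, 15} = {13, 15}
… ∩ ⟦blue⟧ = {13, 15} ∩ {3, 5, 6, 7, 10, 11, 12, 13, 14, 15} = {13, 15}
So ⟦dry blue bowl 2 contained inside 6⟧ = {13, 15}.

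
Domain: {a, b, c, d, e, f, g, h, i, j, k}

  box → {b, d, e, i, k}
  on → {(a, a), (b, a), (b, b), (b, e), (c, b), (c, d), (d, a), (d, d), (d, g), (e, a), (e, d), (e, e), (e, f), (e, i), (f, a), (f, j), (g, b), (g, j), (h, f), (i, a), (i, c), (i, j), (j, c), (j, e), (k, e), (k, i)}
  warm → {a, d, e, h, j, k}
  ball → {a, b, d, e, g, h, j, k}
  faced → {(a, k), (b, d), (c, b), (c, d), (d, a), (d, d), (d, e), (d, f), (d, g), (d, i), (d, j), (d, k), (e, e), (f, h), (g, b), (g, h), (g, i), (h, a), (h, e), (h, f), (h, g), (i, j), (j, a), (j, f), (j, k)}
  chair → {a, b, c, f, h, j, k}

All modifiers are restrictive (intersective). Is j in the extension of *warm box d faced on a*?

no

⟦d faced⟧ = {x : ⟨d, x⟩ ∈ ⟦faced⟧} = {a, d, e, f, g, i, j, k}
⟦on a⟧ = {x : ⟨x, a⟩ ∈ ⟦on⟧} = {a, b, d, e, f, i}
⟦box⟧ = {b, d, e, i, k}
… ∩ ⟦d faced⟧ = {b, d, e, i, k} ∩ {a, d, e, f, g, i, j, k} = {d, e, i, k}
… ∩ ⟦on a⟧ = {d, e, i, k} ∩ {a, b, d, e, f, i} = {d, e, i}
… ∩ ⟦warm⟧ = {d, e, i} ∩ {a, d, e, h, j, k} = {d, e}
⟦warm box d faced on a⟧ = {d, e}; j ∉ this set.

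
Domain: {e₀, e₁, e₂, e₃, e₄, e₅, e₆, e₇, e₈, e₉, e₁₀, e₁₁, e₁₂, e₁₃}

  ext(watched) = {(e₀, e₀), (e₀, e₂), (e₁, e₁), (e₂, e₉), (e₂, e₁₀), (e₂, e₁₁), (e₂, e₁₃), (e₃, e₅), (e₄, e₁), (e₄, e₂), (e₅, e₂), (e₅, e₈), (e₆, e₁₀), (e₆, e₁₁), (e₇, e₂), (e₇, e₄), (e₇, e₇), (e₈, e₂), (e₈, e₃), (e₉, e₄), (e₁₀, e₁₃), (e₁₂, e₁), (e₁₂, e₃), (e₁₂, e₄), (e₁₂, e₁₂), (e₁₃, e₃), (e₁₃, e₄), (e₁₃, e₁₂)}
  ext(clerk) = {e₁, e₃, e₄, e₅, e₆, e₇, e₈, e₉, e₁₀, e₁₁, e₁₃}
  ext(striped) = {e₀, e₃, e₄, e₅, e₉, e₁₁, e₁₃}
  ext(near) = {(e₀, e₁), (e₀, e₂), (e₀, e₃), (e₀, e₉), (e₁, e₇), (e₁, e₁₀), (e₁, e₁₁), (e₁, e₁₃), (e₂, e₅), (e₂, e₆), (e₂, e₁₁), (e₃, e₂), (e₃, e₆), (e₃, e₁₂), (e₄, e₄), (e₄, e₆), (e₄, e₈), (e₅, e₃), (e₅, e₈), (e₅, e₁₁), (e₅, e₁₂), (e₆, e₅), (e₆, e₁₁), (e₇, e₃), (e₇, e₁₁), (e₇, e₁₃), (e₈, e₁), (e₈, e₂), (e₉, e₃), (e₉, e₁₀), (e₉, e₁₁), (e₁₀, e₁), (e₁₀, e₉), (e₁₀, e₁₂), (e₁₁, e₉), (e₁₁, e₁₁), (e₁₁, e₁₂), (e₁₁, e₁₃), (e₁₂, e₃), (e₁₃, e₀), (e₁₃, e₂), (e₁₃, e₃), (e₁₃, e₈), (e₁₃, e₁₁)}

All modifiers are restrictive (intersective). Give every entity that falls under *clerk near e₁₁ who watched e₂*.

{e₅, e₇}

⟦near e₁₁⟧ = {x : ⟨x, e₁₁⟩ ∈ ⟦near⟧} = {e₁, e₂, e₅, e₆, e₇, e₉, e₁₁, e₁₃}
⟦who watched e₂⟧ = {x : ⟨x, e₂⟩ ∈ ⟦watched⟧} = {e₀, e₄, e₅, e₇, e₈}
⟦clerk⟧ = {e₁, e₃, e₄, e₅, e₆, e₇, e₈, e₉, e₁₀, e₁₁, e₁₃}
… ∩ ⟦near e₁₁⟧ = {e₁, e₃, e₄, e₅, e₆, e₇, e₈, e₉, e₁₀, e₁₁, e₁₃} ∩ {e₁, e₂, e₅, e₆, e₇, e₉, e₁₁, e₁₃} = {e₁, e₅, e₆, e₇, e₉, e₁₁, e₁₃}
… ∩ ⟦who watched e₂⟧ = {e₁, e₅, e₆, e₇, e₉, e₁₁, e₁₃} ∩ {e₀, e₄, e₅, e₇, e₈} = {e₅, e₇}
So ⟦clerk near e₁₁ who watched e₂⟧ = {e₅, e₇}.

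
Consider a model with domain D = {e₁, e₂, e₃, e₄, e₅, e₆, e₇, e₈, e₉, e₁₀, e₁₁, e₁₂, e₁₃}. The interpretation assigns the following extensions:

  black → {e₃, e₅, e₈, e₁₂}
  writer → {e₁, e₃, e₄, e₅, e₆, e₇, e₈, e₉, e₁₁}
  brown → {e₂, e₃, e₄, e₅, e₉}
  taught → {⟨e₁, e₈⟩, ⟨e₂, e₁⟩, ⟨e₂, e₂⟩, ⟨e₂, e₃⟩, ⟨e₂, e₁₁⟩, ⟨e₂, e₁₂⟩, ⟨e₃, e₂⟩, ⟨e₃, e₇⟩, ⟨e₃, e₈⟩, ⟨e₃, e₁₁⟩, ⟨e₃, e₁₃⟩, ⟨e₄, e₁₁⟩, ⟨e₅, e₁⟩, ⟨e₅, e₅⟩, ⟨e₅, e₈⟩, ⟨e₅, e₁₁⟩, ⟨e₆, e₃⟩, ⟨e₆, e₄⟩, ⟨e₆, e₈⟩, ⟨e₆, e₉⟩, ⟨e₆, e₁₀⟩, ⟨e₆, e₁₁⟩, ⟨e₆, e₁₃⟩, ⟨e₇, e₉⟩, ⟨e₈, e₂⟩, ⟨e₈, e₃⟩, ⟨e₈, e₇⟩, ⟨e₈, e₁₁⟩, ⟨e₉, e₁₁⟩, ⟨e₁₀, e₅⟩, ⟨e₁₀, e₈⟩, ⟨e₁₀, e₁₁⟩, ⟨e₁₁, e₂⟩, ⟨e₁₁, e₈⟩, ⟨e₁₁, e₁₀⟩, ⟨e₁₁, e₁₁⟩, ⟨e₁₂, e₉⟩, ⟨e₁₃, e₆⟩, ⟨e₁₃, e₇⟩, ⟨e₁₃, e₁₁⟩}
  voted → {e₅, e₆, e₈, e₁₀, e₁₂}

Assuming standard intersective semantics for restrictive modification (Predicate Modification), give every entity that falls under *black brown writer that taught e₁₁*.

⟦that taught e₁₁⟧ = {x : ⟨x, e₁₁⟩ ∈ ⟦taught⟧} = {e₂, e₃, e₄, e₅, e₆, e₈, e₉, e₁₀, e₁₁, e₁₃}
⟦writer⟧ = {e₁, e₃, e₄, e₅, e₆, e₇, e₈, e₉, e₁₁}
… ∩ ⟦that taught e₁₁⟧ = {e₁, e₃, e₄, e₅, e₆, e₇, e₈, e₉, e₁₁} ∩ {e₂, e₃, e₄, e₅, e₆, e₈, e₉, e₁₀, e₁₁, e₁₃} = {e₃, e₄, e₅, e₆, e₈, e₉, e₁₁}
… ∩ ⟦black⟧ = {e₃, e₄, e₅, e₆, e₈, e₉, e₁₁} ∩ {e₃, e₅, e₈, e₁₂} = {e₃, e₅, e₈}
… ∩ ⟦brown⟧ = {e₃, e₅, e₈} ∩ {e₂, e₃, e₄, e₅, e₉} = {e₃, e₅}
So ⟦black brown writer that taught e₁₁⟧ = {e₃, e₅}.

{e₃, e₅}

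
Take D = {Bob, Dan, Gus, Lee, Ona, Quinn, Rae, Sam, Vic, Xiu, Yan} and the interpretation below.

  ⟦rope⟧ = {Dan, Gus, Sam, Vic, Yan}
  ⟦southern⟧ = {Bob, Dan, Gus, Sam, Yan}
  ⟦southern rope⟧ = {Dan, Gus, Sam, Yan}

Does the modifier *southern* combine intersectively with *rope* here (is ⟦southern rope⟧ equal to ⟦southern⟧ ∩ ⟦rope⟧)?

yes

⟦southern⟧ ∩ ⟦rope⟧ = {Bob, Dan, Gus, Sam, Yan} ∩ {Dan, Gus, Sam, Vic, Yan} = {Dan, Gus, Sam, Yan}
Observed ⟦southern rope⟧ = {Dan, Gus, Sam, Yan}.
These coincide, so the modifier is intersective here.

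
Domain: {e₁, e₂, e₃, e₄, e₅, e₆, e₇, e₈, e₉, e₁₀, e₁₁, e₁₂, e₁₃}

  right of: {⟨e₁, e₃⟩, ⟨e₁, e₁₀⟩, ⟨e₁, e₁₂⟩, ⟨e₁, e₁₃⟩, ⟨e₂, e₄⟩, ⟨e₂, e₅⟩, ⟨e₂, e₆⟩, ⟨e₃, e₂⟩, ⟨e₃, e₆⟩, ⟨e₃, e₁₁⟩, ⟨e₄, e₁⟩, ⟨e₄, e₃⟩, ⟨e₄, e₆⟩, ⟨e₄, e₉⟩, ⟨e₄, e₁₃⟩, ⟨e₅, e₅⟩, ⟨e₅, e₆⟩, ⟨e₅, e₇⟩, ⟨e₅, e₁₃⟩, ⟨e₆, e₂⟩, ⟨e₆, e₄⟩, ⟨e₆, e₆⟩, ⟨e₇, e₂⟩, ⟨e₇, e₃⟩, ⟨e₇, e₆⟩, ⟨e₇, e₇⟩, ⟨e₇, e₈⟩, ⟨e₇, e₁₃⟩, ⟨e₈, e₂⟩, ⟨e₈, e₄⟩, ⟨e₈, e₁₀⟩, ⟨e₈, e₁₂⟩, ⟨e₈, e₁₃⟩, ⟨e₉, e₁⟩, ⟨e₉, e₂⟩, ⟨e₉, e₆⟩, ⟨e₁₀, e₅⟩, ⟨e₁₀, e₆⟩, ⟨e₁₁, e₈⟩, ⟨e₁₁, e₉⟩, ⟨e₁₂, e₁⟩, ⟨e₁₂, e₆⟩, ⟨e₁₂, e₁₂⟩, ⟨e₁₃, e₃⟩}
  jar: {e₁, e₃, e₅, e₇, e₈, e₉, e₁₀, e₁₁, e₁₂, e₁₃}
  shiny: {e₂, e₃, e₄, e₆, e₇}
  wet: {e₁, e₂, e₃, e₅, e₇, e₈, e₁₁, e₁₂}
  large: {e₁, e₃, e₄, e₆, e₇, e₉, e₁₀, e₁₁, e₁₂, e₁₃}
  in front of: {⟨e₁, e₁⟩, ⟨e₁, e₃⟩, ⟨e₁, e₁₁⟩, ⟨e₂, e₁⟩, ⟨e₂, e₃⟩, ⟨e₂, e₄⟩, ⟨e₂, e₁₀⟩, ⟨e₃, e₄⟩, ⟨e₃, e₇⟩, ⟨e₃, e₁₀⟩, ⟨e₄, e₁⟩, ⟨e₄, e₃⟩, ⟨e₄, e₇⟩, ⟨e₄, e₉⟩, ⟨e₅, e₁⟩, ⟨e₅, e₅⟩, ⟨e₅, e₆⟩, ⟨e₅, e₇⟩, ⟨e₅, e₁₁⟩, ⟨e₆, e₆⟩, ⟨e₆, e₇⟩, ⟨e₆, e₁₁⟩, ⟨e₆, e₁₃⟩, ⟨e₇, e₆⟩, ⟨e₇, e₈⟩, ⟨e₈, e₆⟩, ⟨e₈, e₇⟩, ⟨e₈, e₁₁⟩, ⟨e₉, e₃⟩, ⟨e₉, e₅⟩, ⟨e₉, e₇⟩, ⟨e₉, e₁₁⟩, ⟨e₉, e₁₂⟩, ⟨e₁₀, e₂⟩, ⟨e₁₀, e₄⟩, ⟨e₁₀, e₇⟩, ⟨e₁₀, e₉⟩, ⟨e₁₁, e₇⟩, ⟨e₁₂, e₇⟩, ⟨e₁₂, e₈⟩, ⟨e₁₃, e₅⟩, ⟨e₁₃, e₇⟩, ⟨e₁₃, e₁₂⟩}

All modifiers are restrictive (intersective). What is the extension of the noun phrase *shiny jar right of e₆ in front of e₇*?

{e₃}

⟦right of e₆⟧ = {x : ⟨x, e₆⟩ ∈ ⟦right of⟧} = {e₂, e₃, e₄, e₅, e₆, e₇, e₉, e₁₀, e₁₂}
⟦in front of e₇⟧ = {x : ⟨x, e₇⟩ ∈ ⟦in front of⟧} = {e₃, e₄, e₅, e₆, e₈, e₉, e₁₀, e₁₁, e₁₂, e₁₃}
⟦jar⟧ = {e₁, e₃, e₅, e₇, e₈, e₉, e₁₀, e₁₁, e₁₂, e₁₃}
… ∩ ⟦right of e₆⟧ = {e₁, e₃, e₅, e₇, e₈, e₉, e₁₀, e₁₁, e₁₂, e₁₃} ∩ {e₂, e₃, e₄, e₅, e₆, e₇, e₉, e₁₀, e₁₂} = {e₃, e₅, e₇, e₉, e₁₀, e₁₂}
… ∩ ⟦in front of e₇⟧ = {e₃, e₅, e₇, e₉, e₁₀, e₁₂} ∩ {e₃, e₄, e₅, e₆, e₈, e₉, e₁₀, e₁₁, e₁₂, e₁₃} = {e₃, e₅, e₉, e₁₀, e₁₂}
… ∩ ⟦shiny⟧ = {e₃, e₅, e₉, e₁₀, e₁₂} ∩ {e₂, e₃, e₄, e₆, e₇} = {e₃}
So ⟦shiny jar right of e₆ in front of e₇⟧ = {e₃}.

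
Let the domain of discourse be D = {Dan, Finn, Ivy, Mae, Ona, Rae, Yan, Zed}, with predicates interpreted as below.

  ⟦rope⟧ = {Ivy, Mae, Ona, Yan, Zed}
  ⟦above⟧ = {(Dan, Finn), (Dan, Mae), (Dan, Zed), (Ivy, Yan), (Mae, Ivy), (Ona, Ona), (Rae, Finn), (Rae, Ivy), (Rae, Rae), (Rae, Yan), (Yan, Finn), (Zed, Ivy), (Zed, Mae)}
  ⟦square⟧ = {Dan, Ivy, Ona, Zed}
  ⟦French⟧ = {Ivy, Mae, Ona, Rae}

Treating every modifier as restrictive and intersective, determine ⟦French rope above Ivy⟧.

⟦above Ivy⟧ = {x : ⟨x, Ivy⟩ ∈ ⟦above⟧} = {Mae, Rae, Zed}
⟦rope⟧ = {Ivy, Mae, Ona, Yan, Zed}
… ∩ ⟦above Ivy⟧ = {Ivy, Mae, Ona, Yan, Zed} ∩ {Mae, Rae, Zed} = {Mae, Zed}
… ∩ ⟦French⟧ = {Mae, Zed} ∩ {Ivy, Mae, Ona, Rae} = {Mae}
So ⟦French rope above Ivy⟧ = {Mae}.

{Mae}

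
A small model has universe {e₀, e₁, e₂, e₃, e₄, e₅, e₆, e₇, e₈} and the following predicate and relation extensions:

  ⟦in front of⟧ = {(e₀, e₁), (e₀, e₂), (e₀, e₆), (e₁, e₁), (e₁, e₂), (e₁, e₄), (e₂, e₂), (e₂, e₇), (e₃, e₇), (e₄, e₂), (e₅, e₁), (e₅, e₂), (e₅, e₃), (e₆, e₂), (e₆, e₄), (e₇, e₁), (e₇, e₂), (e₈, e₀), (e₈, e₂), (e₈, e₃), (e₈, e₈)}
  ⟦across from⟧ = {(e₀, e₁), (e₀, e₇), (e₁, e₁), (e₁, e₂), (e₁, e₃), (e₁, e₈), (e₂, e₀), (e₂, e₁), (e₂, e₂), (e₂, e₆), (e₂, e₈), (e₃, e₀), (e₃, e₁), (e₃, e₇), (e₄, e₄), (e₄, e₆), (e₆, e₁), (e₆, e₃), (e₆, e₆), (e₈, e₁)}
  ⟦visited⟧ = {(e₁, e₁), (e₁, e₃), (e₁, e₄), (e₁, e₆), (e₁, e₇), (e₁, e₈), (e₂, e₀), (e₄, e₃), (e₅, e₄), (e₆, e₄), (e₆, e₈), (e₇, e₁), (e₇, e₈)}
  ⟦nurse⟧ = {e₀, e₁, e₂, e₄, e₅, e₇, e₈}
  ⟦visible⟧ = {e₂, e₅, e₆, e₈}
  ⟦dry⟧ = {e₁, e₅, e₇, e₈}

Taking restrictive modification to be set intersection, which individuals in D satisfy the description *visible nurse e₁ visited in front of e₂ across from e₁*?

⟦e₁ visited⟧ = {x : ⟨e₁, x⟩ ∈ ⟦visited⟧} = {e₁, e₃, e₄, e₆, e₇, e₈}
⟦in front of e₂⟧ = {x : ⟨x, e₂⟩ ∈ ⟦in front of⟧} = {e₀, e₁, e₂, e₄, e₅, e₆, e₇, e₈}
⟦across from e₁⟧ = {x : ⟨x, e₁⟩ ∈ ⟦across from⟧} = {e₀, e₁, e₂, e₃, e₆, e₈}
⟦nurse⟧ = {e₀, e₁, e₂, e₄, e₅, e₇, e₈}
… ∩ ⟦e₁ visited⟧ = {e₀, e₁, e₂, e₄, e₅, e₇, e₈} ∩ {e₁, e₃, e₄, e₆, e₇, e₈} = {e₁, e₄, e₇, e₈}
… ∩ ⟦in front of e₂⟧ = {e₁, e₄, e₇, e₈} ∩ {e₀, e₁, e₂, e₄, e₅, e₆, e₇, e₈} = {e₁, e₄, e₇, e₈}
… ∩ ⟦across from e₁⟧ = {e₁, e₄, e₇, e₈} ∩ {e₀, e₁, e₂, e₃, e₆, e₈} = {e₁, e₈}
… ∩ ⟦visible⟧ = {e₁, e₈} ∩ {e₂, e₅, e₆, e₈} = {e₈}
So ⟦visible nurse e₁ visited in front of e₂ across from e₁⟧ = {e₈}.

{e₈}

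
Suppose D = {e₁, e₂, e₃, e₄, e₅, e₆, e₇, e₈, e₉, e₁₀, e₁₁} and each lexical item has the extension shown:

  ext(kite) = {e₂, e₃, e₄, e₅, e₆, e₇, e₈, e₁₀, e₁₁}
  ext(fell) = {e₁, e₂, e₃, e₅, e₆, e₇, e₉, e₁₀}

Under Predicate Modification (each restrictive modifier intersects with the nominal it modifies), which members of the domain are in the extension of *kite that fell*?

⟦that fell⟧ = ⟦fell⟧ = {e₁, e₂, e₃, e₅, e₆, e₇, e₉, e₁₀}
⟦kite⟧ = {e₂, e₃, e₄, e₅, e₆, e₇, e₈, e₁₀, e₁₁}
… ∩ ⟦that fell⟧ = {e₂, e₃, e₄, e₅, e₆, e₇, e₈, e₁₀, e₁₁} ∩ {e₁, e₂, e₃, e₅, e₆, e₇, e₉, e₁₀} = {e₂, e₃, e₅, e₆, e₇, e₁₀}
So ⟦kite that fell⟧ = {e₂, e₃, e₅, e₆, e₇, e₁₀}.

{e₂, e₃, e₅, e₆, e₇, e₁₀}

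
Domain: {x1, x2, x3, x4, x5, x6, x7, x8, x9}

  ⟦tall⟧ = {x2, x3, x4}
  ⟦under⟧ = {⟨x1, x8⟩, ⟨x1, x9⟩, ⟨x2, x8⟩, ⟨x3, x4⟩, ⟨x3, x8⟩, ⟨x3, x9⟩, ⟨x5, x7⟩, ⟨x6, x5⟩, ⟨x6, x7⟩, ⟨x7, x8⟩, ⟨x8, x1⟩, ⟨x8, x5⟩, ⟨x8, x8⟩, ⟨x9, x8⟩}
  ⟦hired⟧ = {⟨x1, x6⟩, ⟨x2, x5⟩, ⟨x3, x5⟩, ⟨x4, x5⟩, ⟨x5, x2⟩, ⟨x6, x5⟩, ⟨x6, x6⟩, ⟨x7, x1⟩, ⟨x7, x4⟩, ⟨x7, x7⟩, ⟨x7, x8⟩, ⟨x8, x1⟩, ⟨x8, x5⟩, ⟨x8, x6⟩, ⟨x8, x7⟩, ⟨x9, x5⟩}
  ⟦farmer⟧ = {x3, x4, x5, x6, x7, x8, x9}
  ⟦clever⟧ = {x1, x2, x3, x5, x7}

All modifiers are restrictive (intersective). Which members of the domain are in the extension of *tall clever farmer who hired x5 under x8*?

{x3}

⟦who hired x5⟧ = {x : ⟨x, x5⟩ ∈ ⟦hired⟧} = {x2, x3, x4, x6, x8, x9}
⟦under x8⟧ = {x : ⟨x, x8⟩ ∈ ⟦under⟧} = {x1, x2, x3, x7, x8, x9}
⟦farmer⟧ = {x3, x4, x5, x6, x7, x8, x9}
… ∩ ⟦who hired x5⟧ = {x3, x4, x5, x6, x7, x8, x9} ∩ {x2, x3, x4, x6, x8, x9} = {x3, x4, x6, x8, x9}
… ∩ ⟦under x8⟧ = {x3, x4, x6, x8, x9} ∩ {x1, x2, x3, x7, x8, x9} = {x3, x8, x9}
… ∩ ⟦tall⟧ = {x3, x8, x9} ∩ {x2, x3, x4} = {x3}
… ∩ ⟦clever⟧ = {x3} ∩ {x1, x2, x3, x5, x7} = {x3}
So ⟦tall clever farmer who hired x5 under x8⟧ = {x3}.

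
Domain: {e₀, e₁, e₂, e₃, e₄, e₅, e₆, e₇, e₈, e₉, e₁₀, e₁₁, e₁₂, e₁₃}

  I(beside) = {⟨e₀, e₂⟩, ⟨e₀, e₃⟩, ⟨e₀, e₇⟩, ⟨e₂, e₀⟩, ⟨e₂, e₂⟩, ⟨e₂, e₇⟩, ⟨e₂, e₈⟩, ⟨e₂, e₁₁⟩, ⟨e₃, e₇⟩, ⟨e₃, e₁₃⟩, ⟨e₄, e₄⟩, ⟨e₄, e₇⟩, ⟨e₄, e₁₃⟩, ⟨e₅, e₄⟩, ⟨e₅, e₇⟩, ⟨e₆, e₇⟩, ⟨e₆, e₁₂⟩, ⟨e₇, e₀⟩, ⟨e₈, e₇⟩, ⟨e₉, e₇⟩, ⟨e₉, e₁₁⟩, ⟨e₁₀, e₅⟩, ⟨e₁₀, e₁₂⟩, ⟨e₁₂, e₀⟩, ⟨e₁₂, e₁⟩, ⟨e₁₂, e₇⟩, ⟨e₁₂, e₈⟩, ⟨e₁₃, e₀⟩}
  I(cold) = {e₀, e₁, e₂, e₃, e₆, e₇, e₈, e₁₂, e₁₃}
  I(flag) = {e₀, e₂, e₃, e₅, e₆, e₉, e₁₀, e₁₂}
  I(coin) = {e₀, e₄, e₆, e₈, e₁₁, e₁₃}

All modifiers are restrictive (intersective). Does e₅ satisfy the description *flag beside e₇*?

⟦beside e₇⟧ = {x : ⟨x, e₇⟩ ∈ ⟦beside⟧} = {e₀, e₂, e₃, e₄, e₅, e₆, e₈, e₉, e₁₂}
⟦flag⟧ = {e₀, e₂, e₃, e₅, e₆, e₉, e₁₀, e₁₂}
… ∩ ⟦beside e₇⟧ = {e₀, e₂, e₃, e₅, e₆, e₉, e₁₀, e₁₂} ∩ {e₀, e₂, e₃, e₄, e₅, e₆, e₈, e₉, e₁₂} = {e₀, e₂, e₃, e₅, e₆, e₉, e₁₂}
⟦flag beside e₇⟧ = {e₀, e₂, e₃, e₅, e₆, e₉, e₁₂}; e₅ ∈ this set.

yes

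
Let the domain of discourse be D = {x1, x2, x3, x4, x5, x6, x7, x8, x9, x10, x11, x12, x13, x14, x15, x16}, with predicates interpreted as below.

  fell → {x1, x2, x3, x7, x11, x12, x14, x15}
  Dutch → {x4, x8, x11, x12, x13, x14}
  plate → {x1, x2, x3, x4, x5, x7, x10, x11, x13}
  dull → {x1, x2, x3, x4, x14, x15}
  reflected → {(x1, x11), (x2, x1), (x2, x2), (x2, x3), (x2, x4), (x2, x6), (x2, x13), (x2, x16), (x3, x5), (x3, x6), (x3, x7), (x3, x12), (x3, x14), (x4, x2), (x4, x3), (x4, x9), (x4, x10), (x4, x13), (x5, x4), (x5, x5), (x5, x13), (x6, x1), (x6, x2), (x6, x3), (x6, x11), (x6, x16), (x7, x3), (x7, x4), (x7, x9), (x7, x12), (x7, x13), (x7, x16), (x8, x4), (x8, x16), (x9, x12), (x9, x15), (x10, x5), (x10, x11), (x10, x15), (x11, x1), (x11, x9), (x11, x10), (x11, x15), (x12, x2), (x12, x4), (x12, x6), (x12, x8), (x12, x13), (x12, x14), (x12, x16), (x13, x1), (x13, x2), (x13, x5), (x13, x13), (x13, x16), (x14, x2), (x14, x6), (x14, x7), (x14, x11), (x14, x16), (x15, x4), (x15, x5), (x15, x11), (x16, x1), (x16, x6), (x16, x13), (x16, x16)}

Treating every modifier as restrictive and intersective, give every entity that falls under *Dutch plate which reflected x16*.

⟦which reflected x16⟧ = {x : ⟨x, x16⟩ ∈ ⟦reflected⟧} = {x2, x6, x7, x8, x12, x13, x14, x16}
⟦plate⟧ = {x1, x2, x3, x4, x5, x7, x10, x11, x13}
… ∩ ⟦which reflected x16⟧ = {x1, x2, x3, x4, x5, x7, x10, x11, x13} ∩ {x2, x6, x7, x8, x12, x13, x14, x16} = {x2, x7, x13}
… ∩ ⟦Dutch⟧ = {x2, x7, x13} ∩ {x4, x8, x11, x12, x13, x14} = {x13}
So ⟦Dutch plate which reflected x16⟧ = {x13}.

{x13}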